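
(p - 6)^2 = p^2 - 12*p + 36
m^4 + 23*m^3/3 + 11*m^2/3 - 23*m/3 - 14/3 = (m - 1)*(m + 2/3)*(m + 1)*(m + 7)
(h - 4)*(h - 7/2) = h^2 - 15*h/2 + 14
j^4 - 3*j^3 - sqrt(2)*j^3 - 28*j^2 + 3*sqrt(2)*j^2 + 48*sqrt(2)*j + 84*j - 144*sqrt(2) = (j - 3)*(j - 3*sqrt(2))*(j - 2*sqrt(2))*(j + 4*sqrt(2))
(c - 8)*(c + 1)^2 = c^3 - 6*c^2 - 15*c - 8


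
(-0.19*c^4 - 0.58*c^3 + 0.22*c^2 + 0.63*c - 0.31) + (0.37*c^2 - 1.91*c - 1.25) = -0.19*c^4 - 0.58*c^3 + 0.59*c^2 - 1.28*c - 1.56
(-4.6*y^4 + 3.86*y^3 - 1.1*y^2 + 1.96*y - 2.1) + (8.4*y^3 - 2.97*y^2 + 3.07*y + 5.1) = -4.6*y^4 + 12.26*y^3 - 4.07*y^2 + 5.03*y + 3.0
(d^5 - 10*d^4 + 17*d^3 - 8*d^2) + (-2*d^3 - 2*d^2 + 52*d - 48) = d^5 - 10*d^4 + 15*d^3 - 10*d^2 + 52*d - 48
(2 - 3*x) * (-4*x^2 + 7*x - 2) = 12*x^3 - 29*x^2 + 20*x - 4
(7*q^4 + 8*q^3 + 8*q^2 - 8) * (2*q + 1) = 14*q^5 + 23*q^4 + 24*q^3 + 8*q^2 - 16*q - 8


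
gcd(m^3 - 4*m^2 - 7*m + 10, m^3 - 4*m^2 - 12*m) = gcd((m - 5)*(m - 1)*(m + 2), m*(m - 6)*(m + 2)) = m + 2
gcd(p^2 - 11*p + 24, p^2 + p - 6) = 1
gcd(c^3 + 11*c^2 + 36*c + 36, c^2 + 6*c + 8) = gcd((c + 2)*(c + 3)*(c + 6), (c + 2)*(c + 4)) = c + 2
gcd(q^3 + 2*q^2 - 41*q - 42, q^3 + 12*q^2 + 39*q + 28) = q^2 + 8*q + 7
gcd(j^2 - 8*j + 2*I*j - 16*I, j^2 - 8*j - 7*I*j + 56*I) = j - 8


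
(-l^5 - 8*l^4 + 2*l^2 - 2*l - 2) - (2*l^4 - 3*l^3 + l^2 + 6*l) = -l^5 - 10*l^4 + 3*l^3 + l^2 - 8*l - 2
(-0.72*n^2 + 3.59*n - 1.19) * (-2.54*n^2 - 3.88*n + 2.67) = 1.8288*n^4 - 6.325*n^3 - 12.829*n^2 + 14.2025*n - 3.1773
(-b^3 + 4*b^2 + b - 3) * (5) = -5*b^3 + 20*b^2 + 5*b - 15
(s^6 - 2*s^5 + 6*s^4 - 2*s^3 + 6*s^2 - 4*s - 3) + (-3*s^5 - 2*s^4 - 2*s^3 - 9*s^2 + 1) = s^6 - 5*s^5 + 4*s^4 - 4*s^3 - 3*s^2 - 4*s - 2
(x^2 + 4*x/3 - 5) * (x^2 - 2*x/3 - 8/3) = x^4 + 2*x^3/3 - 77*x^2/9 - 2*x/9 + 40/3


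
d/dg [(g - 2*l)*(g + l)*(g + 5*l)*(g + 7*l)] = 4*g^3 + 33*g^2*l + 42*g*l^2 - 59*l^3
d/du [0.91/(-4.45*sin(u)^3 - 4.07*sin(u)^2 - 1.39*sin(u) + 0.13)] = (12.1485*sin(u)^2 + 7.4074*sin(u) + 1.2649)*cos(u)/(4.45*sin(u)^3 + 4.07*sin(u)^2 + 1.39*sin(u) - 0.13)^2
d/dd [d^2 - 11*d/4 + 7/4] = 2*d - 11/4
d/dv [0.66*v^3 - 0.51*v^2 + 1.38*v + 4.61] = 1.98*v^2 - 1.02*v + 1.38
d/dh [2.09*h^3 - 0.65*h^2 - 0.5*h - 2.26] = 6.27*h^2 - 1.3*h - 0.5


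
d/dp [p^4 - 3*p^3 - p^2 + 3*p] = 4*p^3 - 9*p^2 - 2*p + 3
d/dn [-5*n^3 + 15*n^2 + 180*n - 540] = -15*n^2 + 30*n + 180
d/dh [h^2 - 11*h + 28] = 2*h - 11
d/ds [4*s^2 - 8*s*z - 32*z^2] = 8*s - 8*z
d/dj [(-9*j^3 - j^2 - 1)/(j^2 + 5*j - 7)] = (-9*j^4 - 90*j^3 + 184*j^2 + 16*j + 5)/(j^4 + 10*j^3 + 11*j^2 - 70*j + 49)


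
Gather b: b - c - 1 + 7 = b - c + 6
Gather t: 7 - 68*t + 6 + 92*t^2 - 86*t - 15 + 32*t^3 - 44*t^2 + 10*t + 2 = 32*t^3 + 48*t^2 - 144*t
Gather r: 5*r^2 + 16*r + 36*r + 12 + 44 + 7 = 5*r^2 + 52*r + 63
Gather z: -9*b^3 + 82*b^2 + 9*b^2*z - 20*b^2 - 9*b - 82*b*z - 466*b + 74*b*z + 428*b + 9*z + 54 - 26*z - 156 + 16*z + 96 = -9*b^3 + 62*b^2 - 47*b + z*(9*b^2 - 8*b - 1) - 6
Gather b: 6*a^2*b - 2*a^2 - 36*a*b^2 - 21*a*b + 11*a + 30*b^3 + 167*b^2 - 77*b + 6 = -2*a^2 + 11*a + 30*b^3 + b^2*(167 - 36*a) + b*(6*a^2 - 21*a - 77) + 6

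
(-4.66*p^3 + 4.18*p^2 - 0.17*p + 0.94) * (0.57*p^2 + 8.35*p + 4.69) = -2.6562*p^5 - 36.5284*p^4 + 12.9507*p^3 + 18.7205*p^2 + 7.0517*p + 4.4086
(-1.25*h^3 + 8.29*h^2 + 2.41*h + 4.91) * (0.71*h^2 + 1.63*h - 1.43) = -0.8875*h^5 + 3.8484*h^4 + 17.0113*h^3 - 4.4403*h^2 + 4.557*h - 7.0213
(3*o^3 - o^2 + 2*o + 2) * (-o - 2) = -3*o^4 - 5*o^3 - 6*o - 4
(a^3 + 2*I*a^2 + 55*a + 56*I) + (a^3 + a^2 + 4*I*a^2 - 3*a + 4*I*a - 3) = 2*a^3 + a^2 + 6*I*a^2 + 52*a + 4*I*a - 3 + 56*I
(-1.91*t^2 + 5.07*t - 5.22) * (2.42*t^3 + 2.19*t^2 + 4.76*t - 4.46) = -4.6222*t^5 + 8.0865*t^4 - 10.6207*t^3 + 21.22*t^2 - 47.4594*t + 23.2812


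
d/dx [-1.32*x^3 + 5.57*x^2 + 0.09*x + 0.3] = -3.96*x^2 + 11.14*x + 0.09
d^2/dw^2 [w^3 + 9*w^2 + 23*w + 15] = 6*w + 18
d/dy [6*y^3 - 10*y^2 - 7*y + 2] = 18*y^2 - 20*y - 7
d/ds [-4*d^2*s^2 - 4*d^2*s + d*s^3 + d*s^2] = d*(-8*d*s - 4*d + 3*s^2 + 2*s)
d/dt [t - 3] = 1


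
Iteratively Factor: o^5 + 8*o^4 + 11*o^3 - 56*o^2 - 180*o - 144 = (o + 3)*(o^4 + 5*o^3 - 4*o^2 - 44*o - 48) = (o + 2)*(o + 3)*(o^3 + 3*o^2 - 10*o - 24) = (o + 2)*(o + 3)*(o + 4)*(o^2 - o - 6) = (o - 3)*(o + 2)*(o + 3)*(o + 4)*(o + 2)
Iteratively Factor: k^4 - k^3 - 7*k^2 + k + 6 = (k - 3)*(k^3 + 2*k^2 - k - 2) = (k - 3)*(k - 1)*(k^2 + 3*k + 2) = (k - 3)*(k - 1)*(k + 1)*(k + 2)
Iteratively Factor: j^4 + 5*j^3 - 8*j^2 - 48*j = (j + 4)*(j^3 + j^2 - 12*j) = j*(j + 4)*(j^2 + j - 12) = j*(j + 4)^2*(j - 3)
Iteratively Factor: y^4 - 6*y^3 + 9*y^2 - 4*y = (y - 1)*(y^3 - 5*y^2 + 4*y) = y*(y - 1)*(y^2 - 5*y + 4) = y*(y - 1)^2*(y - 4)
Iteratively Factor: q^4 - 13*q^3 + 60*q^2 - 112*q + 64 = (q - 1)*(q^3 - 12*q^2 + 48*q - 64) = (q - 4)*(q - 1)*(q^2 - 8*q + 16) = (q - 4)^2*(q - 1)*(q - 4)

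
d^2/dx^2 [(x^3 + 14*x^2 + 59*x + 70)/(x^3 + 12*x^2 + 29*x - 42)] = 4*(x^3 + 24*x^2 + 138*x + 278)/(x^6 + 15*x^5 + 57*x^4 - 55*x^3 - 342*x^2 + 540*x - 216)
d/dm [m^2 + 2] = 2*m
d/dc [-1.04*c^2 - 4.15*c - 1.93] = -2.08*c - 4.15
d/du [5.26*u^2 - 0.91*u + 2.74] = 10.52*u - 0.91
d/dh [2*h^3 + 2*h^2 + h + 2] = 6*h^2 + 4*h + 1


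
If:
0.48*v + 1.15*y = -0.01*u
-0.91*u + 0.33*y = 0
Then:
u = 0.362637362637363*y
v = -2.40338827838828*y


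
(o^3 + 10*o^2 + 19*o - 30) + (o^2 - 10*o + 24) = o^3 + 11*o^2 + 9*o - 6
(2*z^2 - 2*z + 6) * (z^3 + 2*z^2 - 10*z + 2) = 2*z^5 + 2*z^4 - 18*z^3 + 36*z^2 - 64*z + 12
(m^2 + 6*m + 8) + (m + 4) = m^2 + 7*m + 12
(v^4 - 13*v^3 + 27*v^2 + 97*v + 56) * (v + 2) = v^5 - 11*v^4 + v^3 + 151*v^2 + 250*v + 112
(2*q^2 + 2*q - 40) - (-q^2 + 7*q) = 3*q^2 - 5*q - 40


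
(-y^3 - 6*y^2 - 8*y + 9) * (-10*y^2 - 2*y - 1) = 10*y^5 + 62*y^4 + 93*y^3 - 68*y^2 - 10*y - 9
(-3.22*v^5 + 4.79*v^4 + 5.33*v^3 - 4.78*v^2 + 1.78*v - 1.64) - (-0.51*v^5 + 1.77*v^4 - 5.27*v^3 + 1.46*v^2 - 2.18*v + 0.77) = -2.71*v^5 + 3.02*v^4 + 10.6*v^3 - 6.24*v^2 + 3.96*v - 2.41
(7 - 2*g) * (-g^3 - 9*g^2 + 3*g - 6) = 2*g^4 + 11*g^3 - 69*g^2 + 33*g - 42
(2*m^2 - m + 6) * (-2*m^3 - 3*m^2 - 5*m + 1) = -4*m^5 - 4*m^4 - 19*m^3 - 11*m^2 - 31*m + 6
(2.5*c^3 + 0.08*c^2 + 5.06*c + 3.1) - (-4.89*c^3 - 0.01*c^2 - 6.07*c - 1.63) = 7.39*c^3 + 0.09*c^2 + 11.13*c + 4.73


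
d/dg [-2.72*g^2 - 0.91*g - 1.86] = -5.44*g - 0.91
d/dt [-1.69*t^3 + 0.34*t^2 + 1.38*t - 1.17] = -5.07*t^2 + 0.68*t + 1.38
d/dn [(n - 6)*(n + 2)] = 2*n - 4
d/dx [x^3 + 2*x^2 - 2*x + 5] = 3*x^2 + 4*x - 2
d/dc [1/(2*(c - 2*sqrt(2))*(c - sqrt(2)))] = (-c + 3*sqrt(2)/2)/(c^4 - 6*sqrt(2)*c^3 + 26*c^2 - 24*sqrt(2)*c + 16)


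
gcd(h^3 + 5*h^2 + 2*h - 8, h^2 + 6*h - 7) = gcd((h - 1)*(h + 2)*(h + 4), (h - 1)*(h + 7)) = h - 1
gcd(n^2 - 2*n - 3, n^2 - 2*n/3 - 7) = n - 3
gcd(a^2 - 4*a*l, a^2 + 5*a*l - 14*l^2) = 1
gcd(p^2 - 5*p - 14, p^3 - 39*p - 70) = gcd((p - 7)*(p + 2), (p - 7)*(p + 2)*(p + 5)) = p^2 - 5*p - 14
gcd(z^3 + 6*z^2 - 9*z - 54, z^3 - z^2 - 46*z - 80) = 1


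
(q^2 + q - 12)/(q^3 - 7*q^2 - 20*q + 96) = 1/(q - 8)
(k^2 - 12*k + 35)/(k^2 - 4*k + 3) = (k^2 - 12*k + 35)/(k^2 - 4*k + 3)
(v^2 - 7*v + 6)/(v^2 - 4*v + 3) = (v - 6)/(v - 3)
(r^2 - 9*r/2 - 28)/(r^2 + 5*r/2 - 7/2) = (r - 8)/(r - 1)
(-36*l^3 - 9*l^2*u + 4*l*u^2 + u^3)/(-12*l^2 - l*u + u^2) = (-12*l^2 + l*u + u^2)/(-4*l + u)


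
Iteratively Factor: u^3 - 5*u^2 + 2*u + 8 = (u - 2)*(u^2 - 3*u - 4) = (u - 2)*(u + 1)*(u - 4)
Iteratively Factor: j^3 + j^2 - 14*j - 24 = (j + 2)*(j^2 - j - 12) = (j - 4)*(j + 2)*(j + 3)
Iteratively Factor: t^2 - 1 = (t - 1)*(t + 1)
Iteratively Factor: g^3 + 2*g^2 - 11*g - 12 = (g + 4)*(g^2 - 2*g - 3) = (g - 3)*(g + 4)*(g + 1)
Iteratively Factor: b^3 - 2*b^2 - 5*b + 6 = (b - 3)*(b^2 + b - 2) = (b - 3)*(b - 1)*(b + 2)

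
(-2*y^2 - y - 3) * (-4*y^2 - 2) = 8*y^4 + 4*y^3 + 16*y^2 + 2*y + 6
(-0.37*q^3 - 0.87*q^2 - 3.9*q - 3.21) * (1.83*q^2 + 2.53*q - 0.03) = -0.6771*q^5 - 2.5282*q^4 - 9.327*q^3 - 15.7152*q^2 - 8.0043*q + 0.0963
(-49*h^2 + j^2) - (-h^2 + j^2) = -48*h^2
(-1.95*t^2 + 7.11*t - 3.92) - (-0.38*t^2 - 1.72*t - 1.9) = -1.57*t^2 + 8.83*t - 2.02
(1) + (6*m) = 6*m + 1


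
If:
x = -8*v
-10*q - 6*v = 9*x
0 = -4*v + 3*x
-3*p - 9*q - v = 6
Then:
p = -2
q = 0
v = 0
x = 0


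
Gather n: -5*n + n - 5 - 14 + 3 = -4*n - 16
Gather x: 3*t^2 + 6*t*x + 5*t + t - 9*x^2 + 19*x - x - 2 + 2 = 3*t^2 + 6*t - 9*x^2 + x*(6*t + 18)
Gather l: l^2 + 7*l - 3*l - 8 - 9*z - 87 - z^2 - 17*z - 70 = l^2 + 4*l - z^2 - 26*z - 165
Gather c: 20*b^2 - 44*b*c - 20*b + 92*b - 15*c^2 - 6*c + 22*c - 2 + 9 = 20*b^2 + 72*b - 15*c^2 + c*(16 - 44*b) + 7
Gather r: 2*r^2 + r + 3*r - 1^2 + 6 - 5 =2*r^2 + 4*r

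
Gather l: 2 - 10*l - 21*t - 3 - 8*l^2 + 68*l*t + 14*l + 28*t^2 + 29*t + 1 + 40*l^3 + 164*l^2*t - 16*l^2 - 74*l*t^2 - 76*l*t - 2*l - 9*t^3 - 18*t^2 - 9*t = 40*l^3 + l^2*(164*t - 24) + l*(-74*t^2 - 8*t + 2) - 9*t^3 + 10*t^2 - t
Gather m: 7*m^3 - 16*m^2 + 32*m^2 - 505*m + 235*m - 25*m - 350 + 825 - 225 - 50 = 7*m^3 + 16*m^2 - 295*m + 200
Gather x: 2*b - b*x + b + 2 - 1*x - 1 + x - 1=-b*x + 3*b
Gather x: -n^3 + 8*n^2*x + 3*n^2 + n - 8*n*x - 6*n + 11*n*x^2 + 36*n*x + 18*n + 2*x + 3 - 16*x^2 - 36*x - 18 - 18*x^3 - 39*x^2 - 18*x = -n^3 + 3*n^2 + 13*n - 18*x^3 + x^2*(11*n - 55) + x*(8*n^2 + 28*n - 52) - 15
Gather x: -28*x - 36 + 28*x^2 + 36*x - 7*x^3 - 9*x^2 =-7*x^3 + 19*x^2 + 8*x - 36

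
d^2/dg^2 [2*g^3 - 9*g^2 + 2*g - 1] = 12*g - 18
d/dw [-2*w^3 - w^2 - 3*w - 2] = -6*w^2 - 2*w - 3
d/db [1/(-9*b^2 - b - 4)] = (18*b + 1)/(9*b^2 + b + 4)^2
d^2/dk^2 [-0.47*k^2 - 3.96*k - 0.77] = -0.940000000000000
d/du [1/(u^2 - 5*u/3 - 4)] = 3*(5 - 6*u)/(-3*u^2 + 5*u + 12)^2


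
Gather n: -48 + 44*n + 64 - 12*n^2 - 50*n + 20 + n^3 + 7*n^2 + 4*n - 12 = n^3 - 5*n^2 - 2*n + 24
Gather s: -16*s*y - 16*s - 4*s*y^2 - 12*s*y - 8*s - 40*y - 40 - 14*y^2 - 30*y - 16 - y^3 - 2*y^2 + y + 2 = s*(-4*y^2 - 28*y - 24) - y^3 - 16*y^2 - 69*y - 54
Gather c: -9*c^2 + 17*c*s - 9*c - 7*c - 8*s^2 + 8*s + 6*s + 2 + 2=-9*c^2 + c*(17*s - 16) - 8*s^2 + 14*s + 4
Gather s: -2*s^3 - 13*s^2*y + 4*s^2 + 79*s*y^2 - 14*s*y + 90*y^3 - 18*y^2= -2*s^3 + s^2*(4 - 13*y) + s*(79*y^2 - 14*y) + 90*y^3 - 18*y^2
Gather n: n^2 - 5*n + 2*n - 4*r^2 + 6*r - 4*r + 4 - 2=n^2 - 3*n - 4*r^2 + 2*r + 2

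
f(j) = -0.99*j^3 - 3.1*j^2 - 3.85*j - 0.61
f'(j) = -2.97*j^2 - 6.2*j - 3.85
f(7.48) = -617.18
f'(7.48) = -216.40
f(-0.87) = 1.05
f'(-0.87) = -0.70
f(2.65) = -51.01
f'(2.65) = -41.14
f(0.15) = -1.26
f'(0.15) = -4.85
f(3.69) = -106.77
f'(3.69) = -67.17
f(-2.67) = 6.41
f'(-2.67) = -8.47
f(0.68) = -4.97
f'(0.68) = -9.44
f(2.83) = -58.77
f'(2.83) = -45.18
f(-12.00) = 1309.91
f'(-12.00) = -357.13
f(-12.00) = 1309.91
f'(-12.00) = -357.13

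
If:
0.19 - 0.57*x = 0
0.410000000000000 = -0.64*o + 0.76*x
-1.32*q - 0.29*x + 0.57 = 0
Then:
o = -0.24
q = 0.36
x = 0.33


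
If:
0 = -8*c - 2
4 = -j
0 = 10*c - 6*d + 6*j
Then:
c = -1/4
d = -53/12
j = -4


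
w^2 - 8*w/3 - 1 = (w - 3)*(w + 1/3)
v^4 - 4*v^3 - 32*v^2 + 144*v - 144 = (v - 6)*(v - 2)^2*(v + 6)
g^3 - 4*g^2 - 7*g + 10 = (g - 5)*(g - 1)*(g + 2)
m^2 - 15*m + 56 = (m - 8)*(m - 7)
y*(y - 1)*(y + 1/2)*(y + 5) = y^4 + 9*y^3/2 - 3*y^2 - 5*y/2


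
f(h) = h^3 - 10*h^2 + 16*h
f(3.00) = -15.00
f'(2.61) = -15.76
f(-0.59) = -13.13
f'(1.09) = -2.24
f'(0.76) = 2.53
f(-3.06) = -171.25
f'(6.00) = 4.00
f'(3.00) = -17.00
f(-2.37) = -107.40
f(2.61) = -8.58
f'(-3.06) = 105.29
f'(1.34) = -5.41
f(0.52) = 5.76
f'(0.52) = 6.41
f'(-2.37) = 80.25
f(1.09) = 6.85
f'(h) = 3*h^2 - 20*h + 16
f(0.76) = 6.82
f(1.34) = 5.89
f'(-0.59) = 28.84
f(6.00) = -48.00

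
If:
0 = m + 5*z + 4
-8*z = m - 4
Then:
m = -52/3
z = 8/3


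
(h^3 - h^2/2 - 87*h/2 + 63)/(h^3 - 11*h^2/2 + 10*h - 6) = (h^2 + h - 42)/(h^2 - 4*h + 4)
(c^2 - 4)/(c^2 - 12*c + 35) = (c^2 - 4)/(c^2 - 12*c + 35)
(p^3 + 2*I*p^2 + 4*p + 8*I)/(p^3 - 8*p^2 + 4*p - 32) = (p + 2*I)/(p - 8)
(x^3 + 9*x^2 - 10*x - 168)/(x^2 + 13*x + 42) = x - 4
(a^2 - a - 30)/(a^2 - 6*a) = (a + 5)/a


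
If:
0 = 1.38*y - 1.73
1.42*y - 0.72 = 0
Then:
No Solution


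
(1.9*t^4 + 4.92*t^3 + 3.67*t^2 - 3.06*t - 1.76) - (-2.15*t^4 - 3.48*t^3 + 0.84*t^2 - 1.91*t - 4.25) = 4.05*t^4 + 8.4*t^3 + 2.83*t^2 - 1.15*t + 2.49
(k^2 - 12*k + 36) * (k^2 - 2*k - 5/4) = k^4 - 14*k^3 + 235*k^2/4 - 57*k - 45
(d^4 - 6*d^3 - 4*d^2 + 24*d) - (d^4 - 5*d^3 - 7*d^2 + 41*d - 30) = -d^3 + 3*d^2 - 17*d + 30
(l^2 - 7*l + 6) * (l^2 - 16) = l^4 - 7*l^3 - 10*l^2 + 112*l - 96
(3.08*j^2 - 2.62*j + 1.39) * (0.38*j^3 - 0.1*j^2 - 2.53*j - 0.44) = 1.1704*j^5 - 1.3036*j^4 - 7.0022*j^3 + 5.1344*j^2 - 2.3639*j - 0.6116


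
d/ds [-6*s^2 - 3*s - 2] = -12*s - 3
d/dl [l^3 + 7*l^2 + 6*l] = 3*l^2 + 14*l + 6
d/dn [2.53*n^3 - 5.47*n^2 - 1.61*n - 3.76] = 7.59*n^2 - 10.94*n - 1.61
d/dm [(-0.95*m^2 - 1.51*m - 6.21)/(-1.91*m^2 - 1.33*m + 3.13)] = (-1.6206*m^2 - 29.6692*m - 12.9856)/(3.6481*m^4 + 5.0806*m^3 - 10.1877*m^2 - 8.3258*m + 9.7969)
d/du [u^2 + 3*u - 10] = 2*u + 3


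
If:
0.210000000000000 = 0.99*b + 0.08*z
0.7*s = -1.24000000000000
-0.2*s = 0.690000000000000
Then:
No Solution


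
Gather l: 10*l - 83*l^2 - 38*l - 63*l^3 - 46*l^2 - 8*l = -63*l^3 - 129*l^2 - 36*l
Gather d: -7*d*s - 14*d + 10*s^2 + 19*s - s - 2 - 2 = d*(-7*s - 14) + 10*s^2 + 18*s - 4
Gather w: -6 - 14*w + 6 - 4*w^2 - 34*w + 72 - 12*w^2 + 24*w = -16*w^2 - 24*w + 72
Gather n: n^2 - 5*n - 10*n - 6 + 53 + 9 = n^2 - 15*n + 56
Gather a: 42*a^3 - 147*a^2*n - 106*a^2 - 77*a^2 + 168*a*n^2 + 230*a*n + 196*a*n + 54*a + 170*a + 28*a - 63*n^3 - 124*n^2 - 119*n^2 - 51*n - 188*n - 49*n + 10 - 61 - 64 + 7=42*a^3 + a^2*(-147*n - 183) + a*(168*n^2 + 426*n + 252) - 63*n^3 - 243*n^2 - 288*n - 108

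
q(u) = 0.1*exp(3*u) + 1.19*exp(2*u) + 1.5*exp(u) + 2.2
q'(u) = 0.3*exp(3*u) + 2.38*exp(2*u) + 1.5*exp(u)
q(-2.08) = 2.41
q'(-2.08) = 0.23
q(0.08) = 5.35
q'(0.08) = 4.80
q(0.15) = 5.71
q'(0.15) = 5.43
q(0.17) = 5.82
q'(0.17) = 5.62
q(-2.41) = 2.34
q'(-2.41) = 0.15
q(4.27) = 42782.52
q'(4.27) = 122039.14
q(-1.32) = 2.69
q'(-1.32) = 0.58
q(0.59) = 9.37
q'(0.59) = 12.21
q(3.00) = 1322.72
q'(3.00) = 3421.21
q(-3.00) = 2.28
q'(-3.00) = 0.08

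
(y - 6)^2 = y^2 - 12*y + 36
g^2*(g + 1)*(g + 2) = g^4 + 3*g^3 + 2*g^2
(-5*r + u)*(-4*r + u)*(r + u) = 20*r^3 + 11*r^2*u - 8*r*u^2 + u^3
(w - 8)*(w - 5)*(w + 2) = w^3 - 11*w^2 + 14*w + 80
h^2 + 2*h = h*(h + 2)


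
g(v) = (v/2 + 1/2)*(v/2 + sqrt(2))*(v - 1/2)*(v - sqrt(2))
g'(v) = (v/2 + 1/2)*(v/2 + sqrt(2))*(v - 1/2) + (v/2 + 1/2)*(v/2 + sqrt(2))*(v - sqrt(2)) + (v/2 + 1/2)*(v - 1/2)*(v - sqrt(2))/2 + (v/2 + sqrt(2))*(v - 1/2)*(v - sqrt(2))/2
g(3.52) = 45.62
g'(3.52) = 54.05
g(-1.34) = -0.64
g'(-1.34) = 2.04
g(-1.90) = -1.66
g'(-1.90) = 1.25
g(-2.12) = -1.84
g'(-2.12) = 0.27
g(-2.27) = -1.81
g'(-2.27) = -0.67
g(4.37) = 110.54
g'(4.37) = 101.91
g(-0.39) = 0.60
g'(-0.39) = 0.22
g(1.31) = -0.20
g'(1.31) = 1.55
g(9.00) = 1906.72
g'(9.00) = 827.54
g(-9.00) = 1221.17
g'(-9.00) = -596.32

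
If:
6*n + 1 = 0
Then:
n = -1/6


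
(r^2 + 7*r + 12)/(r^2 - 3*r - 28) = (r + 3)/(r - 7)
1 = 1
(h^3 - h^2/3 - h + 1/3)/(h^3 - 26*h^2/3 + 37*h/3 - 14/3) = (3*h^2 + 2*h - 1)/(3*h^2 - 23*h + 14)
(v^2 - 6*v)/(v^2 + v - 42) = v/(v + 7)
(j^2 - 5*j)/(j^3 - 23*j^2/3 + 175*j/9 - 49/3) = 9*j*(j - 5)/(9*j^3 - 69*j^2 + 175*j - 147)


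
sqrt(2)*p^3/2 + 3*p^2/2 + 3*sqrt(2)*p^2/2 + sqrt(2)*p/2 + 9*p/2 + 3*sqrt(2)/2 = (p + 3)*(p + sqrt(2))*(sqrt(2)*p/2 + 1/2)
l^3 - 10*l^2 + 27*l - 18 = (l - 6)*(l - 3)*(l - 1)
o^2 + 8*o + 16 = (o + 4)^2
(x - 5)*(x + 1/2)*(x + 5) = x^3 + x^2/2 - 25*x - 25/2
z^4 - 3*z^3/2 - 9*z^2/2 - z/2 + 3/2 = (z - 3)*(z - 1/2)*(z + 1)^2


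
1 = 1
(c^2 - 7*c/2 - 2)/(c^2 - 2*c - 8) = (c + 1/2)/(c + 2)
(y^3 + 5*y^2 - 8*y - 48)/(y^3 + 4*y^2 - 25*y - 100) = (y^2 + y - 12)/(y^2 - 25)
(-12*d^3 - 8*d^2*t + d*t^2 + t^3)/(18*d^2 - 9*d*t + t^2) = (4*d^2 + 4*d*t + t^2)/(-6*d + t)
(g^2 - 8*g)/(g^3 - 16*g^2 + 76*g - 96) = g/(g^2 - 8*g + 12)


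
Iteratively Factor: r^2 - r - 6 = (r + 2)*(r - 3)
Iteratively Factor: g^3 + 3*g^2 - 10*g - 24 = (g - 3)*(g^2 + 6*g + 8) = (g - 3)*(g + 4)*(g + 2)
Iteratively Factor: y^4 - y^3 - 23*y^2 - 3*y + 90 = (y - 2)*(y^3 + y^2 - 21*y - 45) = (y - 5)*(y - 2)*(y^2 + 6*y + 9) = (y - 5)*(y - 2)*(y + 3)*(y + 3)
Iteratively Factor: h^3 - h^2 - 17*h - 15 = (h - 5)*(h^2 + 4*h + 3) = (h - 5)*(h + 3)*(h + 1)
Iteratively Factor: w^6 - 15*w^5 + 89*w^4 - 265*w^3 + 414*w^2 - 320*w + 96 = (w - 1)*(w^5 - 14*w^4 + 75*w^3 - 190*w^2 + 224*w - 96) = (w - 4)*(w - 1)*(w^4 - 10*w^3 + 35*w^2 - 50*w + 24) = (w - 4)*(w - 2)*(w - 1)*(w^3 - 8*w^2 + 19*w - 12) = (w - 4)^2*(w - 2)*(w - 1)*(w^2 - 4*w + 3) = (w - 4)^2*(w - 3)*(w - 2)*(w - 1)*(w - 1)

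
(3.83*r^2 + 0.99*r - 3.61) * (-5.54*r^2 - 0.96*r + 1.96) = -21.2182*r^4 - 9.1614*r^3 + 26.5558*r^2 + 5.406*r - 7.0756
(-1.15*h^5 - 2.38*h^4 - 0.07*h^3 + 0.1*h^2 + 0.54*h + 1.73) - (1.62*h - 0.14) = -1.15*h^5 - 2.38*h^4 - 0.07*h^3 + 0.1*h^2 - 1.08*h + 1.87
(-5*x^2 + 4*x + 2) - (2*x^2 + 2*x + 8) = -7*x^2 + 2*x - 6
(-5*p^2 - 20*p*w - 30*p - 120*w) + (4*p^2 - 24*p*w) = -p^2 - 44*p*w - 30*p - 120*w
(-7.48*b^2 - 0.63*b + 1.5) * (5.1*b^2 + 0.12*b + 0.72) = -38.148*b^4 - 4.1106*b^3 + 2.1888*b^2 - 0.2736*b + 1.08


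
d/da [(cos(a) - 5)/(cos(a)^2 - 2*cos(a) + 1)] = (cos(a) - 9)*sin(a)/(cos(a) - 1)^3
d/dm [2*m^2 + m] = 4*m + 1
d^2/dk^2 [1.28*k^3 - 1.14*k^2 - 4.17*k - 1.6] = 7.68*k - 2.28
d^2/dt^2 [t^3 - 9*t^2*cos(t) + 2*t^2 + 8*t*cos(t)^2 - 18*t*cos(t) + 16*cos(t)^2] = 9*t^2*cos(t) + 36*t*sin(t) + 18*t*cos(t) - 16*t*cos(2*t) + 6*t + 36*sin(t) - 16*sin(2*t) - 18*cos(t) - 32*cos(2*t) + 4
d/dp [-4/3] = 0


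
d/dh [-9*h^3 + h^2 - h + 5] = -27*h^2 + 2*h - 1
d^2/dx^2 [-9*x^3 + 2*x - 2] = -54*x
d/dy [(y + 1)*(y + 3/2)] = 2*y + 5/2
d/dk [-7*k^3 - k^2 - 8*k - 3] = -21*k^2 - 2*k - 8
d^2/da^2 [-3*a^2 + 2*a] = -6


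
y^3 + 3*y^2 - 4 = (y - 1)*(y + 2)^2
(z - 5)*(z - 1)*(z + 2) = z^3 - 4*z^2 - 7*z + 10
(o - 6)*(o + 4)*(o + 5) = o^3 + 3*o^2 - 34*o - 120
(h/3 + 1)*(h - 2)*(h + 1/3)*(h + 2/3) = h^4/3 + 2*h^3/3 - 43*h^2/27 - 52*h/27 - 4/9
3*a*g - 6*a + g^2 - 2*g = (3*a + g)*(g - 2)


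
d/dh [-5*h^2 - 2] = -10*h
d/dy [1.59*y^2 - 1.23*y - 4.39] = 3.18*y - 1.23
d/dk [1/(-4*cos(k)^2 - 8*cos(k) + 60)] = -(cos(k) + 1)*sin(k)/(2*(cos(k)^2 + 2*cos(k) - 15)^2)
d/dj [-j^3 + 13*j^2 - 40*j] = -3*j^2 + 26*j - 40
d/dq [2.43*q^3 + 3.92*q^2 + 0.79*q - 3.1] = 7.29*q^2 + 7.84*q + 0.79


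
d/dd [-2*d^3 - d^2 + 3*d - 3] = -6*d^2 - 2*d + 3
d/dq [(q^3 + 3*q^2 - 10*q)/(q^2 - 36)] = (q^4 - 98*q^2 - 216*q + 360)/(q^4 - 72*q^2 + 1296)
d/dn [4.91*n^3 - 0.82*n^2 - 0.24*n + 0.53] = 14.73*n^2 - 1.64*n - 0.24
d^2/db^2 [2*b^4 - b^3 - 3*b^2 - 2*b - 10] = 24*b^2 - 6*b - 6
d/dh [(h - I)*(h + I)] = 2*h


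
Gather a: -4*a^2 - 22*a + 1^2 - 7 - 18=-4*a^2 - 22*a - 24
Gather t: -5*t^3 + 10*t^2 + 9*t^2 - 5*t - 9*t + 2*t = -5*t^3 + 19*t^2 - 12*t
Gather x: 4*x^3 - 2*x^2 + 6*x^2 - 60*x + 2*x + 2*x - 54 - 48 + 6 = 4*x^3 + 4*x^2 - 56*x - 96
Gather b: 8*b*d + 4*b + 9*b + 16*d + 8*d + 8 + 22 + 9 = b*(8*d + 13) + 24*d + 39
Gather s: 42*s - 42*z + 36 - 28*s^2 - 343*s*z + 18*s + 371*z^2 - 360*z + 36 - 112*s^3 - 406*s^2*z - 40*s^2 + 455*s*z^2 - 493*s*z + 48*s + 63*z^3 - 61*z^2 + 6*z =-112*s^3 + s^2*(-406*z - 68) + s*(455*z^2 - 836*z + 108) + 63*z^3 + 310*z^2 - 396*z + 72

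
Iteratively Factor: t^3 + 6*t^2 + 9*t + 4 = (t + 1)*(t^2 + 5*t + 4) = (t + 1)*(t + 4)*(t + 1)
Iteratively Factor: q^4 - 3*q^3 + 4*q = (q)*(q^3 - 3*q^2 + 4) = q*(q + 1)*(q^2 - 4*q + 4) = q*(q - 2)*(q + 1)*(q - 2)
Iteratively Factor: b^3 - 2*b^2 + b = (b - 1)*(b^2 - b) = b*(b - 1)*(b - 1)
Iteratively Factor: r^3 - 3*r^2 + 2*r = (r - 2)*(r^2 - r) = r*(r - 2)*(r - 1)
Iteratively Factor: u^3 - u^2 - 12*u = (u + 3)*(u^2 - 4*u) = (u - 4)*(u + 3)*(u)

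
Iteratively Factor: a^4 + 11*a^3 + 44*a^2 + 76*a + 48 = (a + 2)*(a^3 + 9*a^2 + 26*a + 24) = (a + 2)*(a + 3)*(a^2 + 6*a + 8) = (a + 2)*(a + 3)*(a + 4)*(a + 2)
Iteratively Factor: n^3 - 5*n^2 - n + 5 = (n + 1)*(n^2 - 6*n + 5) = (n - 5)*(n + 1)*(n - 1)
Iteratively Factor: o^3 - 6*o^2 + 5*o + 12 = (o - 3)*(o^2 - 3*o - 4) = (o - 4)*(o - 3)*(o + 1)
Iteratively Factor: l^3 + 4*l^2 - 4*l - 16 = (l + 4)*(l^2 - 4) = (l - 2)*(l + 4)*(l + 2)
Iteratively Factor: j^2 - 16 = (j - 4)*(j + 4)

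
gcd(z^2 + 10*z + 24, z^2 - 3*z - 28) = z + 4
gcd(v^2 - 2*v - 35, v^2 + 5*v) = v + 5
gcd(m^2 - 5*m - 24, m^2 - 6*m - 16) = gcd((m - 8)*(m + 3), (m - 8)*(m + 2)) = m - 8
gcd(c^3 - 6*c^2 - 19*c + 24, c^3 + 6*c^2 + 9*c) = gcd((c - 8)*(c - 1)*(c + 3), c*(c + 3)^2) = c + 3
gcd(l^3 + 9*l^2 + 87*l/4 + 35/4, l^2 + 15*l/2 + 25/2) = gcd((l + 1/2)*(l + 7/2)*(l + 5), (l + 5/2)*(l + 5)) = l + 5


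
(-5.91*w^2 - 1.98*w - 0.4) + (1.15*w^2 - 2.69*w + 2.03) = -4.76*w^2 - 4.67*w + 1.63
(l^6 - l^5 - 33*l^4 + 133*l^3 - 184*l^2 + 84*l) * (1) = l^6 - l^5 - 33*l^4 + 133*l^3 - 184*l^2 + 84*l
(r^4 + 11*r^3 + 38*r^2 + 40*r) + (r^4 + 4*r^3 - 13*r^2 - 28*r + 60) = 2*r^4 + 15*r^3 + 25*r^2 + 12*r + 60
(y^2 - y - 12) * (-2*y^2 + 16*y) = -2*y^4 + 18*y^3 + 8*y^2 - 192*y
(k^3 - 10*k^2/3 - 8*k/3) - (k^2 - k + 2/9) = k^3 - 13*k^2/3 - 5*k/3 - 2/9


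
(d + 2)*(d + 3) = d^2 + 5*d + 6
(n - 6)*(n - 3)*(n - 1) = n^3 - 10*n^2 + 27*n - 18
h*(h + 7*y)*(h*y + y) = h^3*y + 7*h^2*y^2 + h^2*y + 7*h*y^2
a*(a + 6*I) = a^2 + 6*I*a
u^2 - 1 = (u - 1)*(u + 1)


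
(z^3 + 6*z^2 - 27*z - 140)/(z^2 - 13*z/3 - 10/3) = 3*(z^2 + 11*z + 28)/(3*z + 2)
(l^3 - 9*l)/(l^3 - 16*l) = (l^2 - 9)/(l^2 - 16)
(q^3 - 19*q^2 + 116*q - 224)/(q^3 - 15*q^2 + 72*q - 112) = (q - 8)/(q - 4)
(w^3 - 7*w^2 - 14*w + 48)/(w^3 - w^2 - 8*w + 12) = (w - 8)/(w - 2)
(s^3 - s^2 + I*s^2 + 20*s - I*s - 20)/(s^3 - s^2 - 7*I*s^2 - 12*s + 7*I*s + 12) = (s + 5*I)/(s - 3*I)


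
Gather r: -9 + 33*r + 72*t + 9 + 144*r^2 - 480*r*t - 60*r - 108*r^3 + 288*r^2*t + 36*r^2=-108*r^3 + r^2*(288*t + 180) + r*(-480*t - 27) + 72*t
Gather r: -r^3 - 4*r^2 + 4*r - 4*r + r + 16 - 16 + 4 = -r^3 - 4*r^2 + r + 4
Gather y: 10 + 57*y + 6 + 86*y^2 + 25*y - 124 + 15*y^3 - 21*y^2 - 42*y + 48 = 15*y^3 + 65*y^2 + 40*y - 60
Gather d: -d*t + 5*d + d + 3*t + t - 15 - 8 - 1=d*(6 - t) + 4*t - 24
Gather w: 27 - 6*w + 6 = 33 - 6*w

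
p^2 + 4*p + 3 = (p + 1)*(p + 3)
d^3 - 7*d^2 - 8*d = d*(d - 8)*(d + 1)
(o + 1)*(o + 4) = o^2 + 5*o + 4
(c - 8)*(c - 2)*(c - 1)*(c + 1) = c^4 - 10*c^3 + 15*c^2 + 10*c - 16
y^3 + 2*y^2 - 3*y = y*(y - 1)*(y + 3)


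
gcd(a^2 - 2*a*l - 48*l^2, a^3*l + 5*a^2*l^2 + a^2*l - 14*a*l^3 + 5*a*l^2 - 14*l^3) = 1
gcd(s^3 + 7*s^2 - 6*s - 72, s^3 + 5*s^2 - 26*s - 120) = s^2 + 10*s + 24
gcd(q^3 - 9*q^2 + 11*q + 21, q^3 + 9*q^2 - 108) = q - 3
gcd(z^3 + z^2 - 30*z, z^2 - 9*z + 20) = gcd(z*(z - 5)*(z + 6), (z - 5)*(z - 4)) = z - 5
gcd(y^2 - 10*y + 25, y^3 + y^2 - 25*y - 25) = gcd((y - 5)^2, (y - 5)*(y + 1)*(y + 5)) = y - 5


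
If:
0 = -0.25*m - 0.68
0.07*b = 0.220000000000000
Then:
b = 3.14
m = -2.72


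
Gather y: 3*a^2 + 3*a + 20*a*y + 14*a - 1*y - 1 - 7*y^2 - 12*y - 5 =3*a^2 + 17*a - 7*y^2 + y*(20*a - 13) - 6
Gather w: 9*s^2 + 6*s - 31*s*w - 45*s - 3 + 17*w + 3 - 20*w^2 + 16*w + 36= 9*s^2 - 39*s - 20*w^2 + w*(33 - 31*s) + 36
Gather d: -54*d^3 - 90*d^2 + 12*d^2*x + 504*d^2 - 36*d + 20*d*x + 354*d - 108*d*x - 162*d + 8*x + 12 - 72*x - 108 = -54*d^3 + d^2*(12*x + 414) + d*(156 - 88*x) - 64*x - 96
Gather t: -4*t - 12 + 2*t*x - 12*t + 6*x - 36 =t*(2*x - 16) + 6*x - 48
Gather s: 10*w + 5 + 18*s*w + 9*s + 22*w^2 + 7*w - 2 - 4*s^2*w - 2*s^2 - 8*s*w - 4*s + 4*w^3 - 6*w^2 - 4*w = s^2*(-4*w - 2) + s*(10*w + 5) + 4*w^3 + 16*w^2 + 13*w + 3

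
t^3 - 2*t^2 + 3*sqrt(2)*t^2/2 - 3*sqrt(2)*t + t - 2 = (t - 2)*(t + sqrt(2)/2)*(t + sqrt(2))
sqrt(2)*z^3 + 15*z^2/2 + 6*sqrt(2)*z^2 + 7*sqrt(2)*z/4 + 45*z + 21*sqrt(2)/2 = (z + 6)*(z + 7*sqrt(2)/2)*(sqrt(2)*z + 1/2)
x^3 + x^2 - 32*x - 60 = (x - 6)*(x + 2)*(x + 5)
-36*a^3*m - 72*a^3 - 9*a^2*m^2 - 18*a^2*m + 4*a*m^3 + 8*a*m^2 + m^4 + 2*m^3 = (-3*a + m)*(3*a + m)*(4*a + m)*(m + 2)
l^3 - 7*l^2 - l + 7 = (l - 7)*(l - 1)*(l + 1)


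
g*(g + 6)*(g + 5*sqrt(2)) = g^3 + 6*g^2 + 5*sqrt(2)*g^2 + 30*sqrt(2)*g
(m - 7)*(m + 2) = m^2 - 5*m - 14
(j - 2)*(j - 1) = j^2 - 3*j + 2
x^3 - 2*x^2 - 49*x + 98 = (x - 7)*(x - 2)*(x + 7)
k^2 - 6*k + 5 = (k - 5)*(k - 1)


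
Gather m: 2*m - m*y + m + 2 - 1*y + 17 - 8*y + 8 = m*(3 - y) - 9*y + 27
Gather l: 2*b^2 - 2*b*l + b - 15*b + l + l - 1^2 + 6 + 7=2*b^2 - 14*b + l*(2 - 2*b) + 12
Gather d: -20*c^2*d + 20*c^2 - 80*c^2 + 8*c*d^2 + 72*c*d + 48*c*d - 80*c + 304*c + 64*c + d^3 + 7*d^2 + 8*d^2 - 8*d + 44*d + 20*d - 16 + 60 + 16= -60*c^2 + 288*c + d^3 + d^2*(8*c + 15) + d*(-20*c^2 + 120*c + 56) + 60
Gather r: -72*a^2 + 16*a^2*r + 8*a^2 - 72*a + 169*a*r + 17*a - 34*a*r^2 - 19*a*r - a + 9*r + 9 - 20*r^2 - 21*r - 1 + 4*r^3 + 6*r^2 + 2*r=-64*a^2 - 56*a + 4*r^3 + r^2*(-34*a - 14) + r*(16*a^2 + 150*a - 10) + 8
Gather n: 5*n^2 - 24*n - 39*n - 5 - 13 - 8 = 5*n^2 - 63*n - 26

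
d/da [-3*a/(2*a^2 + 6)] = 3*(a^2 - 3)/(2*(a^2 + 3)^2)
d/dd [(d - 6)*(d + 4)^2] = (d + 4)*(3*d - 8)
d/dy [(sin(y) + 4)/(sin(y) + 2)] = -2*cos(y)/(sin(y) + 2)^2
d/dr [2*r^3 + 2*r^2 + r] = 6*r^2 + 4*r + 1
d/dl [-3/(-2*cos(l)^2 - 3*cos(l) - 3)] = 3*(4*cos(l) + 3)*sin(l)/(3*cos(l) + cos(2*l) + 4)^2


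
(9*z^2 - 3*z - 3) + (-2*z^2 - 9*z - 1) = 7*z^2 - 12*z - 4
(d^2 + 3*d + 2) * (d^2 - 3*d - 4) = d^4 - 11*d^2 - 18*d - 8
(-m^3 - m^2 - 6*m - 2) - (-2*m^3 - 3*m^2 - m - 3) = m^3 + 2*m^2 - 5*m + 1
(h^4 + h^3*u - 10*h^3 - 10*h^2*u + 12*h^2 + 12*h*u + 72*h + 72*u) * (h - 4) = h^5 + h^4*u - 14*h^4 - 14*h^3*u + 52*h^3 + 52*h^2*u + 24*h^2 + 24*h*u - 288*h - 288*u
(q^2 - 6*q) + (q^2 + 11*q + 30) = 2*q^2 + 5*q + 30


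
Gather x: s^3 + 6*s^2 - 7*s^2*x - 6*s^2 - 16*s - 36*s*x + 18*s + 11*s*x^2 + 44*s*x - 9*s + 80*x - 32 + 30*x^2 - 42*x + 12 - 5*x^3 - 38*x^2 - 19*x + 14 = s^3 - 7*s - 5*x^3 + x^2*(11*s - 8) + x*(-7*s^2 + 8*s + 19) - 6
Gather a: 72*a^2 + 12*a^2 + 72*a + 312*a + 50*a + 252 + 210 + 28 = 84*a^2 + 434*a + 490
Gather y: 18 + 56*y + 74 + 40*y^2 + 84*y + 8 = 40*y^2 + 140*y + 100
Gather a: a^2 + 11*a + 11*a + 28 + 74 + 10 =a^2 + 22*a + 112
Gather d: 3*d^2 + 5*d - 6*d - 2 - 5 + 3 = 3*d^2 - d - 4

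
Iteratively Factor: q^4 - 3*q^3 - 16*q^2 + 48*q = (q)*(q^3 - 3*q^2 - 16*q + 48) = q*(q - 3)*(q^2 - 16) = q*(q - 3)*(q + 4)*(q - 4)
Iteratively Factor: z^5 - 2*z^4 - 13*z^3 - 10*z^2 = (z)*(z^4 - 2*z^3 - 13*z^2 - 10*z) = z^2*(z^3 - 2*z^2 - 13*z - 10) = z^2*(z + 1)*(z^2 - 3*z - 10) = z^2*(z - 5)*(z + 1)*(z + 2)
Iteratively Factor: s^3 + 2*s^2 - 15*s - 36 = (s - 4)*(s^2 + 6*s + 9) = (s - 4)*(s + 3)*(s + 3)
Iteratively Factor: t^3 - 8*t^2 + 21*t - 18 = (t - 3)*(t^2 - 5*t + 6) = (t - 3)^2*(t - 2)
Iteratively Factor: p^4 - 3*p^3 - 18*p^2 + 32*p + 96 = (p + 2)*(p^3 - 5*p^2 - 8*p + 48) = (p + 2)*(p + 3)*(p^2 - 8*p + 16) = (p - 4)*(p + 2)*(p + 3)*(p - 4)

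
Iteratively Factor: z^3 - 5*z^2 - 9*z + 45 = (z + 3)*(z^2 - 8*z + 15) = (z - 3)*(z + 3)*(z - 5)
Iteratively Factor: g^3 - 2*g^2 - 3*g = (g + 1)*(g^2 - 3*g) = (g - 3)*(g + 1)*(g)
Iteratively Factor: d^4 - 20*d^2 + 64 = (d - 2)*(d^3 + 2*d^2 - 16*d - 32) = (d - 2)*(d + 2)*(d^2 - 16) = (d - 2)*(d + 2)*(d + 4)*(d - 4)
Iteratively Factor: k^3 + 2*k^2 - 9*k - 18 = (k - 3)*(k^2 + 5*k + 6) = (k - 3)*(k + 3)*(k + 2)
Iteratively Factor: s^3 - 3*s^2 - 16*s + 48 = (s - 4)*(s^2 + s - 12) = (s - 4)*(s + 4)*(s - 3)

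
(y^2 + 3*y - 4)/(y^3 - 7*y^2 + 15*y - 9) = (y + 4)/(y^2 - 6*y + 9)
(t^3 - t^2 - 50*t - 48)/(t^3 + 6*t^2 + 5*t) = (t^2 - 2*t - 48)/(t*(t + 5))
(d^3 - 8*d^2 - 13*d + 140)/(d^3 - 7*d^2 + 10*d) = (d^2 - 3*d - 28)/(d*(d - 2))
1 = 1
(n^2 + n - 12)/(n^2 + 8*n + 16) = (n - 3)/(n + 4)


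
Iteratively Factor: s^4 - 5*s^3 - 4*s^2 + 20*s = (s - 5)*(s^3 - 4*s) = s*(s - 5)*(s^2 - 4) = s*(s - 5)*(s - 2)*(s + 2)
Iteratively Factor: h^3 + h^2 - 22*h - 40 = (h + 2)*(h^2 - h - 20) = (h - 5)*(h + 2)*(h + 4)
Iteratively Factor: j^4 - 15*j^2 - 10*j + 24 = (j - 1)*(j^3 + j^2 - 14*j - 24) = (j - 1)*(j + 3)*(j^2 - 2*j - 8) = (j - 1)*(j + 2)*(j + 3)*(j - 4)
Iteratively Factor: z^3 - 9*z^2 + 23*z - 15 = (z - 3)*(z^2 - 6*z + 5) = (z - 3)*(z - 1)*(z - 5)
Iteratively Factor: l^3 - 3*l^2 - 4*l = (l - 4)*(l^2 + l) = l*(l - 4)*(l + 1)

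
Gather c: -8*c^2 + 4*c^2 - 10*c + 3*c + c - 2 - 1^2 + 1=-4*c^2 - 6*c - 2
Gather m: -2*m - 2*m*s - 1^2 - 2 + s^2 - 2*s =m*(-2*s - 2) + s^2 - 2*s - 3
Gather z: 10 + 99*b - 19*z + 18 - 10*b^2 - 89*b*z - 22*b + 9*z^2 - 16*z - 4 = -10*b^2 + 77*b + 9*z^2 + z*(-89*b - 35) + 24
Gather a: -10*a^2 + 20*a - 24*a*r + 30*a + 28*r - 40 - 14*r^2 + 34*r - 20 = -10*a^2 + a*(50 - 24*r) - 14*r^2 + 62*r - 60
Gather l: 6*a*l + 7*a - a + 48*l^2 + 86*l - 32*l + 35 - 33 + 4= 6*a + 48*l^2 + l*(6*a + 54) + 6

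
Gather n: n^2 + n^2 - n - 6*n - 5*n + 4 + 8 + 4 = 2*n^2 - 12*n + 16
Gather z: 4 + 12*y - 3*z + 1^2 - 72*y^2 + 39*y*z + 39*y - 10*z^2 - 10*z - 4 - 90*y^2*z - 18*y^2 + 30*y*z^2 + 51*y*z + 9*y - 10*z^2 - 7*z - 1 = -90*y^2 + 60*y + z^2*(30*y - 20) + z*(-90*y^2 + 90*y - 20)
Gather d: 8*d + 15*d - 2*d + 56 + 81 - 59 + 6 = 21*d + 84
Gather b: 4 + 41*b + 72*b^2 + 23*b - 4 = 72*b^2 + 64*b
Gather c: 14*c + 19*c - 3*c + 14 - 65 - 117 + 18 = 30*c - 150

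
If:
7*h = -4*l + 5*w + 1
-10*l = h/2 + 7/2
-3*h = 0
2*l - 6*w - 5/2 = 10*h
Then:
No Solution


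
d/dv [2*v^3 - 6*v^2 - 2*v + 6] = 6*v^2 - 12*v - 2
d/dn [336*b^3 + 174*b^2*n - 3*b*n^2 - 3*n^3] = 174*b^2 - 6*b*n - 9*n^2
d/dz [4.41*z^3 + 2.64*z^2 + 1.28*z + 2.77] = 13.23*z^2 + 5.28*z + 1.28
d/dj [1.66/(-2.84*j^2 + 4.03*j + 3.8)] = (9.4288*j - 6.6898)/(-2.84*j^2 + 4.03*j + 3.8)^2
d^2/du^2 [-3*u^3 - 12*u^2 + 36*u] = -18*u - 24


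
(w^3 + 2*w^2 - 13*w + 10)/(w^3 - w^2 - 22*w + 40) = (w - 1)/(w - 4)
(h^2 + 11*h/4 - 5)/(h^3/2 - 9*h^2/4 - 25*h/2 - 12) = (-4*h^2 - 11*h + 20)/(-2*h^3 + 9*h^2 + 50*h + 48)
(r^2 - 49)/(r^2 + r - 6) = (r^2 - 49)/(r^2 + r - 6)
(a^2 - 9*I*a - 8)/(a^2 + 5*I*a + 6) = (a - 8*I)/(a + 6*I)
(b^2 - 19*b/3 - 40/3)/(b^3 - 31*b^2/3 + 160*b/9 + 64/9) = 3*(3*b + 5)/(9*b^2 - 21*b - 8)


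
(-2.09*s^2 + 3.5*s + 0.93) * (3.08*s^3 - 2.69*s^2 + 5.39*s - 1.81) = -6.4372*s^5 + 16.4021*s^4 - 17.8157*s^3 + 20.1462*s^2 - 1.3223*s - 1.6833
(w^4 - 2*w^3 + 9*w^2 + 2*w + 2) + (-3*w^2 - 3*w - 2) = w^4 - 2*w^3 + 6*w^2 - w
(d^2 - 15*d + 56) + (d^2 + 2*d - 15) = 2*d^2 - 13*d + 41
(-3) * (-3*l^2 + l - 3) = 9*l^2 - 3*l + 9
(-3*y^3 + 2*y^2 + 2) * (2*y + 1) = -6*y^4 + y^3 + 2*y^2 + 4*y + 2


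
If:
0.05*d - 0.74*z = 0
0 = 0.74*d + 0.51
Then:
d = -0.69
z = -0.05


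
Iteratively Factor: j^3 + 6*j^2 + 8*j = (j + 2)*(j^2 + 4*j) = j*(j + 2)*(j + 4)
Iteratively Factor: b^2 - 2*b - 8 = (b - 4)*(b + 2)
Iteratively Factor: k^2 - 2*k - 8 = (k - 4)*(k + 2)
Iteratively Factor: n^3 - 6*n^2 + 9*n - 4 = (n - 1)*(n^2 - 5*n + 4) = (n - 1)^2*(n - 4)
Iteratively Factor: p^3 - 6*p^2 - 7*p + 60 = (p - 5)*(p^2 - p - 12) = (p - 5)*(p + 3)*(p - 4)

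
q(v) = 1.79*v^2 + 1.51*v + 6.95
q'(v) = 3.58*v + 1.51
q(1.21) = 11.40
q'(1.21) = 5.84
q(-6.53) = 73.42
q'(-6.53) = -21.87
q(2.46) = 21.50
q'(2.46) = 10.32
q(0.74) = 9.05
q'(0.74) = 4.16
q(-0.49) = 6.64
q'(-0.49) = -0.24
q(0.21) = 7.35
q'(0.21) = 2.26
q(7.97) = 132.69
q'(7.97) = 30.04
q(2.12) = 18.20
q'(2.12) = 9.10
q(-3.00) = 18.53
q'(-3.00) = -9.23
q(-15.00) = 387.05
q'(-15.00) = -52.19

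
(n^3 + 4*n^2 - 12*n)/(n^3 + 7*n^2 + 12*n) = (n^2 + 4*n - 12)/(n^2 + 7*n + 12)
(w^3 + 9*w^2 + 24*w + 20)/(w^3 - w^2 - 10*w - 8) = (w^2 + 7*w + 10)/(w^2 - 3*w - 4)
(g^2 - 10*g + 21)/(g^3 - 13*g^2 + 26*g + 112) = (g - 3)/(g^2 - 6*g - 16)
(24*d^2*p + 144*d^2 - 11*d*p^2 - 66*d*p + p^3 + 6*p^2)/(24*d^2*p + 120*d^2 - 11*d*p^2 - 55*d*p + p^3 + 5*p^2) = (p + 6)/(p + 5)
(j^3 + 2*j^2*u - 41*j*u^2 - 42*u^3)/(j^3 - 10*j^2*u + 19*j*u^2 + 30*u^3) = (-j - 7*u)/(-j + 5*u)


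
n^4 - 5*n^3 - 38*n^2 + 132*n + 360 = (n - 6)^2*(n + 2)*(n + 5)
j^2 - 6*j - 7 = (j - 7)*(j + 1)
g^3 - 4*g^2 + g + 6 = (g - 3)*(g - 2)*(g + 1)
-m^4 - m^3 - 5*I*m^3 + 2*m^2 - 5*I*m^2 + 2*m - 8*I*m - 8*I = (m + 2*I)*(m + 4*I)*(I*m + 1)*(I*m + I)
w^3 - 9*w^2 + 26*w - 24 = (w - 4)*(w - 3)*(w - 2)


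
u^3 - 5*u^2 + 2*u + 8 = (u - 4)*(u - 2)*(u + 1)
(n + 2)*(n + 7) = n^2 + 9*n + 14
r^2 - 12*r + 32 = (r - 8)*(r - 4)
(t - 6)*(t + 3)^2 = t^3 - 27*t - 54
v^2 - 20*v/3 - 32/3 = (v - 8)*(v + 4/3)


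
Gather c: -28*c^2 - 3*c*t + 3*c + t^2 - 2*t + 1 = -28*c^2 + c*(3 - 3*t) + t^2 - 2*t + 1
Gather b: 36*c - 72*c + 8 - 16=-36*c - 8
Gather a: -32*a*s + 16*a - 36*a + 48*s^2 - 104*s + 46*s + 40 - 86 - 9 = a*(-32*s - 20) + 48*s^2 - 58*s - 55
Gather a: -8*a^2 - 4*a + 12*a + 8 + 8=-8*a^2 + 8*a + 16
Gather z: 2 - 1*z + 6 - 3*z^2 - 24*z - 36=-3*z^2 - 25*z - 28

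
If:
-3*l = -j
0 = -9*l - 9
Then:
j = -3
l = -1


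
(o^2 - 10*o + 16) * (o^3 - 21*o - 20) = o^5 - 10*o^4 - 5*o^3 + 190*o^2 - 136*o - 320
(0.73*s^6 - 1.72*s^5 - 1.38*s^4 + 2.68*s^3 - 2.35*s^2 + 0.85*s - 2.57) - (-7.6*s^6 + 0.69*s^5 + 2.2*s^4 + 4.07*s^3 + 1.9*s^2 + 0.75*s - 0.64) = 8.33*s^6 - 2.41*s^5 - 3.58*s^4 - 1.39*s^3 - 4.25*s^2 + 0.1*s - 1.93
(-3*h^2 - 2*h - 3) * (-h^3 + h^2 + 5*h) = 3*h^5 - h^4 - 14*h^3 - 13*h^2 - 15*h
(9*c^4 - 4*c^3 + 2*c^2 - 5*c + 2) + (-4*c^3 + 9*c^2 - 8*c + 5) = 9*c^4 - 8*c^3 + 11*c^2 - 13*c + 7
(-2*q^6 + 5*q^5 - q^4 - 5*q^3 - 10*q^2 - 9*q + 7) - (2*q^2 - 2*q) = -2*q^6 + 5*q^5 - q^4 - 5*q^3 - 12*q^2 - 7*q + 7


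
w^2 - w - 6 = (w - 3)*(w + 2)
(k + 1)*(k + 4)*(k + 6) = k^3 + 11*k^2 + 34*k + 24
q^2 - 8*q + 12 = (q - 6)*(q - 2)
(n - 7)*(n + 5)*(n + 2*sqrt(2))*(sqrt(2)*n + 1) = sqrt(2)*n^4 - 2*sqrt(2)*n^3 + 5*n^3 - 33*sqrt(2)*n^2 - 10*n^2 - 175*n - 4*sqrt(2)*n - 70*sqrt(2)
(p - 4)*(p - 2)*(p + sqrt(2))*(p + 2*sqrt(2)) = p^4 - 6*p^3 + 3*sqrt(2)*p^3 - 18*sqrt(2)*p^2 + 12*p^2 - 24*p + 24*sqrt(2)*p + 32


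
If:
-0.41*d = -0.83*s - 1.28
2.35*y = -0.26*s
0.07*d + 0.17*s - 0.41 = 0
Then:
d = 4.37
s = 0.61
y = -0.07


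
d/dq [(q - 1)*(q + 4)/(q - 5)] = (q^2 - 10*q - 11)/(q^2 - 10*q + 25)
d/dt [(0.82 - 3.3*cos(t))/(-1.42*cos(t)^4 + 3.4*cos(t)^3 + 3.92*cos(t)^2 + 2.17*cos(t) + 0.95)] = (14.058*cos(t)^4 - 27.0976*cos(t)^3 - 4.572*cos(t)^2 + 6.4288*cos(t) + 4.9144)*sin(t)/(2.0164*cos(t)^8 - 9.656*cos(t)^7 + 0.427199999999999*cos(t)^6 + 20.4932*cos(t)^5 + 27.4244*cos(t)^4 + 23.4728*cos(t)^3 + 12.1569*cos(t)^2 + 4.123*cos(t) + 0.9025)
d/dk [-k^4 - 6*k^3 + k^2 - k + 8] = -4*k^3 - 18*k^2 + 2*k - 1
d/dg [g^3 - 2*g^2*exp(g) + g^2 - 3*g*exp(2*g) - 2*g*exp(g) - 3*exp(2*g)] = -2*g^2*exp(g) + 3*g^2 - 6*g*exp(2*g) - 6*g*exp(g) + 2*g - 9*exp(2*g) - 2*exp(g)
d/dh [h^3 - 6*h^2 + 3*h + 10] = 3*h^2 - 12*h + 3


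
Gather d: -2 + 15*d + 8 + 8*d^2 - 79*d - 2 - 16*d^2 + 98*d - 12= -8*d^2 + 34*d - 8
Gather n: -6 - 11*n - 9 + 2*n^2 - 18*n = 2*n^2 - 29*n - 15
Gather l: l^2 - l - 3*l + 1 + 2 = l^2 - 4*l + 3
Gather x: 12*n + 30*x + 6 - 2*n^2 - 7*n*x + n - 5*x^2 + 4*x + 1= -2*n^2 + 13*n - 5*x^2 + x*(34 - 7*n) + 7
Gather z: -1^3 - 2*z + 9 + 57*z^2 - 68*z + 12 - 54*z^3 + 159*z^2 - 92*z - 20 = -54*z^3 + 216*z^2 - 162*z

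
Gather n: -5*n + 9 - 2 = 7 - 5*n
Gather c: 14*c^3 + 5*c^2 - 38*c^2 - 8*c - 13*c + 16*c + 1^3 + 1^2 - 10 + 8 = 14*c^3 - 33*c^2 - 5*c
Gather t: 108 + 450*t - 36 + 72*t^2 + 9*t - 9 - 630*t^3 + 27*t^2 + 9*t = -630*t^3 + 99*t^2 + 468*t + 63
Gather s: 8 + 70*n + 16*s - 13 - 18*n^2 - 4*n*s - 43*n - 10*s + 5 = -18*n^2 + 27*n + s*(6 - 4*n)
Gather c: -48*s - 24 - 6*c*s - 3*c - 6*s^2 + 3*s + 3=c*(-6*s - 3) - 6*s^2 - 45*s - 21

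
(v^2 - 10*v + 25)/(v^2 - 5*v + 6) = (v^2 - 10*v + 25)/(v^2 - 5*v + 6)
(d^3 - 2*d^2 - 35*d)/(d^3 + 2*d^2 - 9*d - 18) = d*(d^2 - 2*d - 35)/(d^3 + 2*d^2 - 9*d - 18)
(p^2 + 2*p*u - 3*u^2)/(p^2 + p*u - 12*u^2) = (p^2 + 2*p*u - 3*u^2)/(p^2 + p*u - 12*u^2)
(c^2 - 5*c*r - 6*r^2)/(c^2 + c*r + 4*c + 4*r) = (c - 6*r)/(c + 4)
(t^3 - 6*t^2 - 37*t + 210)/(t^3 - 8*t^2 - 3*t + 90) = (t^2 - t - 42)/(t^2 - 3*t - 18)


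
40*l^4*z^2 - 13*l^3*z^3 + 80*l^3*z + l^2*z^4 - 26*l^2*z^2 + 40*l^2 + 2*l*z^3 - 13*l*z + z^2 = (-8*l + z)*(-5*l + z)*(l*z + 1)^2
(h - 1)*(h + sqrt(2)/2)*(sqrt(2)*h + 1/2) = sqrt(2)*h^3 - sqrt(2)*h^2 + 3*h^2/2 - 3*h/2 + sqrt(2)*h/4 - sqrt(2)/4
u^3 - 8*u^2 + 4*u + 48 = (u - 6)*(u - 4)*(u + 2)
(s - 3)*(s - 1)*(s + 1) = s^3 - 3*s^2 - s + 3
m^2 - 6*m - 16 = (m - 8)*(m + 2)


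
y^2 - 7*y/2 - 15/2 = (y - 5)*(y + 3/2)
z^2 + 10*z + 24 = (z + 4)*(z + 6)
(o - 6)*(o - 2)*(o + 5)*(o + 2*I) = o^4 - 3*o^3 + 2*I*o^3 - 28*o^2 - 6*I*o^2 + 60*o - 56*I*o + 120*I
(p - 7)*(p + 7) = p^2 - 49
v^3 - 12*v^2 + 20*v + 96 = (v - 8)*(v - 6)*(v + 2)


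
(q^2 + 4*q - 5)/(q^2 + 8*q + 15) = (q - 1)/(q + 3)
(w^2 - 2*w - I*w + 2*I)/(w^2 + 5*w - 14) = (w - I)/(w + 7)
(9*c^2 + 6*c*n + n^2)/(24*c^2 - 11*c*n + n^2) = (9*c^2 + 6*c*n + n^2)/(24*c^2 - 11*c*n + n^2)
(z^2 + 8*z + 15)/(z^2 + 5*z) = (z + 3)/z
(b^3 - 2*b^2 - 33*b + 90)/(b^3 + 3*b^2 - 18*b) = (b - 5)/b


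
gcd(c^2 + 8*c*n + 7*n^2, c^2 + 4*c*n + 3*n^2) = c + n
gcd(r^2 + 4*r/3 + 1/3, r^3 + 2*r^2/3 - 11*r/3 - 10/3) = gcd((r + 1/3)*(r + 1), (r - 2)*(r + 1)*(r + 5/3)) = r + 1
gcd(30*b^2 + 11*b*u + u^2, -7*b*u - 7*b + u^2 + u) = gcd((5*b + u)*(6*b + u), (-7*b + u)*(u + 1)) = 1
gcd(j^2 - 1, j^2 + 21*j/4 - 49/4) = 1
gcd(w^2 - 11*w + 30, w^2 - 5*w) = w - 5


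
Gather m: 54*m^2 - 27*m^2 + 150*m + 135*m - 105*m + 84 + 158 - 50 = 27*m^2 + 180*m + 192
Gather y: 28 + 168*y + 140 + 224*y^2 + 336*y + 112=224*y^2 + 504*y + 280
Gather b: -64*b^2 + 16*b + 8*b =-64*b^2 + 24*b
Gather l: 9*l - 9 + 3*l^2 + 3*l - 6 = 3*l^2 + 12*l - 15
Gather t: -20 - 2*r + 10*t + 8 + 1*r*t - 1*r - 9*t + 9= -3*r + t*(r + 1) - 3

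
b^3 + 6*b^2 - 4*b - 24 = (b - 2)*(b + 2)*(b + 6)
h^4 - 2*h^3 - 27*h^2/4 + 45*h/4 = h*(h - 3)*(h - 3/2)*(h + 5/2)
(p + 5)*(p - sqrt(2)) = p^2 - sqrt(2)*p + 5*p - 5*sqrt(2)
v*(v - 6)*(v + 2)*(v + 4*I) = v^4 - 4*v^3 + 4*I*v^3 - 12*v^2 - 16*I*v^2 - 48*I*v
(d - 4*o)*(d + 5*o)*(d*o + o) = d^3*o + d^2*o^2 + d^2*o - 20*d*o^3 + d*o^2 - 20*o^3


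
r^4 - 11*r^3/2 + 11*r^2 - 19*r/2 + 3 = (r - 2)*(r - 3/2)*(r - 1)^2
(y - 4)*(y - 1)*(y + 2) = y^3 - 3*y^2 - 6*y + 8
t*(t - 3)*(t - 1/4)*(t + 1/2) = t^4 - 11*t^3/4 - 7*t^2/8 + 3*t/8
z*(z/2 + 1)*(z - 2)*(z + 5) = z^4/2 + 5*z^3/2 - 2*z^2 - 10*z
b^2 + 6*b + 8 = (b + 2)*(b + 4)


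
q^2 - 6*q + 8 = (q - 4)*(q - 2)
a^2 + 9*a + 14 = (a + 2)*(a + 7)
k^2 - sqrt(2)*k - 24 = (k - 4*sqrt(2))*(k + 3*sqrt(2))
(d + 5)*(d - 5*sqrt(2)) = d^2 - 5*sqrt(2)*d + 5*d - 25*sqrt(2)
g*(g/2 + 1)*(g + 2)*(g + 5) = g^4/2 + 9*g^3/2 + 12*g^2 + 10*g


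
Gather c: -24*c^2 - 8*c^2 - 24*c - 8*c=-32*c^2 - 32*c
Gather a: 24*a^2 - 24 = 24*a^2 - 24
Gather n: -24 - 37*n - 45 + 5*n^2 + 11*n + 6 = 5*n^2 - 26*n - 63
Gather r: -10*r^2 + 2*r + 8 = -10*r^2 + 2*r + 8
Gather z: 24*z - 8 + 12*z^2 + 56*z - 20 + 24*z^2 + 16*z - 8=36*z^2 + 96*z - 36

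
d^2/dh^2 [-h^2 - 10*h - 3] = -2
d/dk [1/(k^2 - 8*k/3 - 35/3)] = 6*(4 - 3*k)/(-3*k^2 + 8*k + 35)^2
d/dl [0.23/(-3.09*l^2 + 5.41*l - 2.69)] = (1.4214*l - 1.2443)/(3.09*l^2 - 5.41*l + 2.69)^2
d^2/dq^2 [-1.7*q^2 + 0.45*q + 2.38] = -3.40000000000000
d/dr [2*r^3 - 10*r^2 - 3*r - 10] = 6*r^2 - 20*r - 3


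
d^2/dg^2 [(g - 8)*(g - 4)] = 2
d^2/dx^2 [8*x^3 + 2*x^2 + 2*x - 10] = 48*x + 4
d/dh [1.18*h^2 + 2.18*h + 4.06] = 2.36*h + 2.18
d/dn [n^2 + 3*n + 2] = 2*n + 3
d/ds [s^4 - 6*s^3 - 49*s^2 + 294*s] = 4*s^3 - 18*s^2 - 98*s + 294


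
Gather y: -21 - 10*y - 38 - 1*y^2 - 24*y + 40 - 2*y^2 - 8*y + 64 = -3*y^2 - 42*y + 45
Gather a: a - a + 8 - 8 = 0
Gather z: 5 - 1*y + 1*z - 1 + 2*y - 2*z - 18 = y - z - 14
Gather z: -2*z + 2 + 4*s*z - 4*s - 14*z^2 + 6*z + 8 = -4*s - 14*z^2 + z*(4*s + 4) + 10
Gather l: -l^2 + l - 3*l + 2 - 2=-l^2 - 2*l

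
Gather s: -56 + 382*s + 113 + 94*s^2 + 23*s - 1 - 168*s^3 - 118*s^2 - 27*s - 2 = -168*s^3 - 24*s^2 + 378*s + 54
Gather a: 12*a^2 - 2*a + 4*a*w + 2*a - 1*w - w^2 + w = 12*a^2 + 4*a*w - w^2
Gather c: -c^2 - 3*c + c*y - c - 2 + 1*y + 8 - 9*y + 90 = -c^2 + c*(y - 4) - 8*y + 96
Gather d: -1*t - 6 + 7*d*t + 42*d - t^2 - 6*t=d*(7*t + 42) - t^2 - 7*t - 6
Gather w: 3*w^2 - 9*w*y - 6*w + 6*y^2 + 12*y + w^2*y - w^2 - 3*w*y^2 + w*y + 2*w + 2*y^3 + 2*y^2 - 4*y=w^2*(y + 2) + w*(-3*y^2 - 8*y - 4) + 2*y^3 + 8*y^2 + 8*y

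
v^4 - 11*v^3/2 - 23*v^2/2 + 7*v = v*(v - 7)*(v - 1/2)*(v + 2)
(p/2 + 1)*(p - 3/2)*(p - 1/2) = p^3/2 - 13*p/8 + 3/4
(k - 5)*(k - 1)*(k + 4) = k^3 - 2*k^2 - 19*k + 20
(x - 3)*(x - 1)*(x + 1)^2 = x^4 - 2*x^3 - 4*x^2 + 2*x + 3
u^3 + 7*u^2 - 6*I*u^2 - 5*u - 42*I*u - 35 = (u + 7)*(u - 5*I)*(u - I)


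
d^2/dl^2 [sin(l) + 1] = -sin(l)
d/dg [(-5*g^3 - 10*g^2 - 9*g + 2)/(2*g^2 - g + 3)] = (-10*g^4 + 10*g^3 - 17*g^2 - 68*g - 25)/(4*g^4 - 4*g^3 + 13*g^2 - 6*g + 9)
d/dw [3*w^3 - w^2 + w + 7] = 9*w^2 - 2*w + 1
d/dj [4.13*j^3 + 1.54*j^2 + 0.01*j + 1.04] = 12.39*j^2 + 3.08*j + 0.01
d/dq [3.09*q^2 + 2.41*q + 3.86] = 6.18*q + 2.41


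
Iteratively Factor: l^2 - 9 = (l + 3)*(l - 3)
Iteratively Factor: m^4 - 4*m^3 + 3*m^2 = (m)*(m^3 - 4*m^2 + 3*m) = m^2*(m^2 - 4*m + 3) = m^2*(m - 1)*(m - 3)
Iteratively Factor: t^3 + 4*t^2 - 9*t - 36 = (t + 3)*(t^2 + t - 12) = (t + 3)*(t + 4)*(t - 3)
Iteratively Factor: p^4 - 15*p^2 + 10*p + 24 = (p + 4)*(p^3 - 4*p^2 + p + 6) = (p - 2)*(p + 4)*(p^2 - 2*p - 3) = (p - 2)*(p + 1)*(p + 4)*(p - 3)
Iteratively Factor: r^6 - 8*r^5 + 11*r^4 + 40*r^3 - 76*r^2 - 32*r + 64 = (r - 1)*(r^5 - 7*r^4 + 4*r^3 + 44*r^2 - 32*r - 64) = (r - 4)*(r - 1)*(r^4 - 3*r^3 - 8*r^2 + 12*r + 16) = (r - 4)*(r - 2)*(r - 1)*(r^3 - r^2 - 10*r - 8) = (r - 4)*(r - 2)*(r - 1)*(r + 1)*(r^2 - 2*r - 8) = (r - 4)*(r - 2)*(r - 1)*(r + 1)*(r + 2)*(r - 4)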